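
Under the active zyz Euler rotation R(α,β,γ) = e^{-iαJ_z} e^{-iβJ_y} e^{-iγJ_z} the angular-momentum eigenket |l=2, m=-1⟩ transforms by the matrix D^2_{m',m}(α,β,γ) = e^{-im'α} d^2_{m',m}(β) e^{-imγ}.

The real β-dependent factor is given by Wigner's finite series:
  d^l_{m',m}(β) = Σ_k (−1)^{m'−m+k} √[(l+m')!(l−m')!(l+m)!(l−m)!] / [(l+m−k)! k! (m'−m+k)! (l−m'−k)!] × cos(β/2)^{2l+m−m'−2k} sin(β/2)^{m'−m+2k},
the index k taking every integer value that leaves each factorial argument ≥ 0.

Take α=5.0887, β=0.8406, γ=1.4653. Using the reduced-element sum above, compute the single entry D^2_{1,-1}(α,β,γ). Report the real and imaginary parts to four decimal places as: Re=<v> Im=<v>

Re=-0.3444 Im=0.1801

First d^2_{1,-1}(β=0.8406), then the phase factors e^{-i(1)α} and e^{-i(-1)γ}:
c=cos(0.8406/2)=0.912967, s=sin(0.8406/2)=0.408034; N=√[6·1·1·6]=6.000000
k: max(0,(-1)−(1))=0 … min(2+(-1),2−(1))=1
  k=0: (−1)^2·6.0000/(2)·0.9130^2·0.4080^2 = +0.416317
  k=1: (−1)^3·6.0000/(6)·0.9130^0·0.4080^4 = -0.027720
d^2_{1,-1}(0.8406) = +0.416317 -0.027720 = +0.388598
Phases: e^{-i·(1)·5.0887}=+0.367492+0.930027i, e^{-i·(-1)·1.4653}=+0.105301+0.994440i ⇒ D=-0.344359+0.180069i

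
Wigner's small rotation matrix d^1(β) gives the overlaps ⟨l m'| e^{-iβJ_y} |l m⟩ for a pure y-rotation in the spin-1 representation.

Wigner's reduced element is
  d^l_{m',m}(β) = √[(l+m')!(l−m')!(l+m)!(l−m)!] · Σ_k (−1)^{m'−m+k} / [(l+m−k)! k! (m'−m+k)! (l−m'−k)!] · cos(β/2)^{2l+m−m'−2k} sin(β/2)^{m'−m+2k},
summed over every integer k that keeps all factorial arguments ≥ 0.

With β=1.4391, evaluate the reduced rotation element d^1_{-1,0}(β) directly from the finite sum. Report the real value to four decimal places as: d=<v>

d=0.7010

d^1_{-1,0}(β=1.4391) via Wigner's sum:
c=cos(1.4391/2)=0.752102, s=sin(1.4391/2)=0.659046; N=√[1·2·1·1]=1.414214
Admissible k: 1..1 (factorial args all ≥0)
  k=1: (−1)^0·1.4142/(1)·0.7521^1·0.6590^1 = +0.700984
d^1_{-1,0}(1.4391) = +0.700984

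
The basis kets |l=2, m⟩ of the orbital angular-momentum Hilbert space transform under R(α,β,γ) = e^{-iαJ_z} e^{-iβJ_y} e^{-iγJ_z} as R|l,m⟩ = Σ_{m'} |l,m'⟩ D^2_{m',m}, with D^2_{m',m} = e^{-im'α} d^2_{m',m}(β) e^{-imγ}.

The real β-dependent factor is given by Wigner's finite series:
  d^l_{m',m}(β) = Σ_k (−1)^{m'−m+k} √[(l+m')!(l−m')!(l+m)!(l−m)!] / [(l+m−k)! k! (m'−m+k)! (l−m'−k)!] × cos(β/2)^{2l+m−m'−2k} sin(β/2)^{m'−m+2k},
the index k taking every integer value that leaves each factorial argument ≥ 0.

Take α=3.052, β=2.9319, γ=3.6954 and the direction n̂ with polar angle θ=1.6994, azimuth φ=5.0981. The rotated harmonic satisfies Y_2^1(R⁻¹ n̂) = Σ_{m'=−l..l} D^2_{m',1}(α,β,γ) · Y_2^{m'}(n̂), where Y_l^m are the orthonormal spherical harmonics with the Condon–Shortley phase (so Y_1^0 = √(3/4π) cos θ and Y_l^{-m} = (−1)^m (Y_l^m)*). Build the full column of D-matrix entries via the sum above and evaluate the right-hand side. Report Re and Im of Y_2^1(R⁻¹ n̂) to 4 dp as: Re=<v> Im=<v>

Need the full column D^2_{m',1} for m'=−2..2 at α=3.052, β=2.9319, γ=3.6954.
cos(β/2)=0.104654, sin(β/2)=0.994509
d^2_{-2,1}: single k=3 term ⇒ +0.205879;  D = -0.153005+0.137753i
d^2_{-1,1}: k∈[2..3] ⇒ +0.032498 -0.978215 = -0.945717;  D = -0.756631+0.567354i
d^2_{0,1}: k∈[1..2] ⇒ +0.002792 -0.252150 = -0.249358;  D = +0.212086-0.131144i
d^2_{1,1}: k∈[0..1] ⇒ +0.000120 -0.032498 = -0.032378;  D = -0.028951+0.014496i
d^2_{2,1}: single k=0 term ⇒ -0.002280;  D = +0.002122-0.000834i
Y_2^{m'}(θ=1.6994,φ=5.0981) and Σ D·Y over m':
  (-0.1530+0.1378i)·(-0.2724+0.2649i)  (-0.7566+0.5674i)·(-0.0370-0.0910i)  (+0.2121-0.1311i)·(-0.2998+0.0000i)  (-0.0290+0.0145i)·(+0.0370-0.0910i)  (+0.0021-0.0008i)·(-0.2724-0.2649i)
Y_2^1(R⁻¹ n̂) = +0.020673+0.012024i

Re=0.0207 Im=0.0120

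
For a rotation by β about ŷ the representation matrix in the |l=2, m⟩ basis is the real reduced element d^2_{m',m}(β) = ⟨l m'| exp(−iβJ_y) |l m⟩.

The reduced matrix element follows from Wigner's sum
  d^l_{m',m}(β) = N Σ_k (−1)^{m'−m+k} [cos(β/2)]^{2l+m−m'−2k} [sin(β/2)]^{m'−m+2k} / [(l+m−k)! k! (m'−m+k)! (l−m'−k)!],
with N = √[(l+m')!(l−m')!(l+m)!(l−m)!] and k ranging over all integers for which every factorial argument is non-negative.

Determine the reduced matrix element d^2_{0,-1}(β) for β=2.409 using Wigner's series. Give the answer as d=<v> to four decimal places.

d=0.6090

d^2_{0,-1}(β=2.409) via Wigner's sum:
Half-angle: c=0.358160, s=0.933660. N=√(2·2·1·6)=4.898979
k∈{0,1} keeps every argument non-negative
  k=0: (−1)^1·4.8990/(2)·0.3582^3·0.9337^1 = -0.105074
  k=1: (−1)^2·4.8990/(2)·0.3582^1·0.9337^3 = +0.714035
d^2_{0,-1}(2.409) = -0.105074 +0.714035 = +0.608961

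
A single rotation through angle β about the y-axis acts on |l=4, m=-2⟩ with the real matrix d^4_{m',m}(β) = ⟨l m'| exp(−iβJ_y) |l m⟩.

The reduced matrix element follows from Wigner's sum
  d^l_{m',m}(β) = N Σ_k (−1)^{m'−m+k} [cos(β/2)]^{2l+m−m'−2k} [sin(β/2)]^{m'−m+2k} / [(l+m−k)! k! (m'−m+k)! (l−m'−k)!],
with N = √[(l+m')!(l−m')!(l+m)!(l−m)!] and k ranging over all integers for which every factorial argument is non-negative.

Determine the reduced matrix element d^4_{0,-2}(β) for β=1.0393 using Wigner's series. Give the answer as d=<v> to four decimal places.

d^4_{0,-2}(β=1.0393) via Wigner's sum:
Half-angle: c=0.867993, s=0.496576. N=√(24·24·2·720)=910.735966
k: max(0,(-2)−(0))=0 … min(4+(-2),4−(0))=2
  k=0: (−1)^2·910.7360/(96)·0.8680^6·0.4966^2 = +1.000439
  k=1: (−1)^3·910.7360/(36)·0.8680^4·0.4966^4 = -0.873171
  k=2: (−1)^4·910.7360/(96)·0.8680^2·0.4966^6 = +0.107169
d^4_{0,-2}(1.0393) = +1.000439 -0.873171 +0.107169 = +0.234438

d=0.2344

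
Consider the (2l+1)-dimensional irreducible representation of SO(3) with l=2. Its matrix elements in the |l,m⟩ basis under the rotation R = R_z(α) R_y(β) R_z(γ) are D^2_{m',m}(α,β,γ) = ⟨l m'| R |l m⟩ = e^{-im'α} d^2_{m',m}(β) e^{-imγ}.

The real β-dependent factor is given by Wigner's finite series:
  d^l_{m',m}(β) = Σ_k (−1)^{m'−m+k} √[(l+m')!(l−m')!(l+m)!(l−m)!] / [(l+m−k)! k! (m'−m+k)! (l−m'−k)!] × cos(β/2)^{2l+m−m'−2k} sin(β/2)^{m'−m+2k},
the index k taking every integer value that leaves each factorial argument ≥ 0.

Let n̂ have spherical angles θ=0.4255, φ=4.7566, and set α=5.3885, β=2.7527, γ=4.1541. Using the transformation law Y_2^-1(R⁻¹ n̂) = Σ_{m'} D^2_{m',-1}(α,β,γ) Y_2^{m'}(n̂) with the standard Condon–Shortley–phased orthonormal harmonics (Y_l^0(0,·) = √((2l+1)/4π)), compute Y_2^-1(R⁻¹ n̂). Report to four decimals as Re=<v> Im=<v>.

Re=-0.3061 Im=-0.2354

Need the full column D^2_{m',-1} for m'=−2..2 at α=5.3885, β=2.7527, γ=4.1541.
cos(β/2)=0.193223, sin(β/2)=0.981155
d^2_{-2,-1}: single k=1 term ⇒ +0.014156;  D = -0.010095+0.009924i
d^2_{-1,-1}: k∈[0..1] ⇒ +0.001394 -0.107824 = -0.106430;  D = +0.105692+0.012511i
d^2_{0,-1}: k∈[0..1] ⇒ -0.017338 +0.447041 = +0.429704;  D = -0.227629-0.364459i
d^2_{1,-1}: k∈[0..1] ⇒ +0.107824 -0.926723 = -0.818899;  D = -0.270309+0.773000i
d^2_{2,-1}: single k=0 term ⇒ -0.365008;  D = -0.344148+0.121627i
Y_2^{m'}(θ=0.4255,φ=4.7566) and Σ D·Y over m':
  (-0.0101+0.0099i)·(-0.0656+0.0058i)  (+0.1057+0.0125i)·(+0.0128+0.2902i)  (-0.2276-0.3645i)·(+0.4696+0.0000i)  (-0.2703+0.7730i)·(-0.0128+0.2902i)  (-0.3441+0.1216i)·(-0.0656-0.0058i)
Y_2^-1(R⁻¹ n̂) = -0.306121-0.235351i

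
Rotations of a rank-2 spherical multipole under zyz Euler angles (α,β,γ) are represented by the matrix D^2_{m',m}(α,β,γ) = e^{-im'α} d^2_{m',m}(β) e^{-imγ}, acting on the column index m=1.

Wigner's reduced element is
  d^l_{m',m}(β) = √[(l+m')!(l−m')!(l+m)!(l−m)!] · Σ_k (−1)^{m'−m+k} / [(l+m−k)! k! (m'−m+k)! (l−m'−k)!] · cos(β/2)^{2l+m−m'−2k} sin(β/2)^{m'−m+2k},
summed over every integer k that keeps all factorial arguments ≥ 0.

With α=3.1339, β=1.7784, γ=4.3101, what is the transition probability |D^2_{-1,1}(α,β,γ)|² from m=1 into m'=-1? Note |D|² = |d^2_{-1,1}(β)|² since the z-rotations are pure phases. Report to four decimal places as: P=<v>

D^2_{-1,1}(3.1339,1.7784,4.3101) = e^{-i·-1·3.1339}·d^2_{-1,1}(1.7784)·e^{-i·1·4.3101}. Compute d first:
c=cos(1.7784/2)=0.630033, s=sin(1.7784/2)=0.776568; N=√[1·6·6·1]=6.000000
k∈{2,3} keeps every argument non-negative
  k=2: (−1)^0·6.0000/(2)·0.6300^2·0.7766^2 = +0.718137
  k=3: (−1)^1·6.0000/(6)·0.6300^0·0.7766^4 = -0.363679
d^2_{-1,1}(1.7784) = +0.718137 -0.363679 = +0.354459
|D^2_{-1,1}|² = |d^2_{-1,1}(β)|² = (+0.354459)² = 0.125641 (the z-rotation phases have unit modulus)

P=0.1256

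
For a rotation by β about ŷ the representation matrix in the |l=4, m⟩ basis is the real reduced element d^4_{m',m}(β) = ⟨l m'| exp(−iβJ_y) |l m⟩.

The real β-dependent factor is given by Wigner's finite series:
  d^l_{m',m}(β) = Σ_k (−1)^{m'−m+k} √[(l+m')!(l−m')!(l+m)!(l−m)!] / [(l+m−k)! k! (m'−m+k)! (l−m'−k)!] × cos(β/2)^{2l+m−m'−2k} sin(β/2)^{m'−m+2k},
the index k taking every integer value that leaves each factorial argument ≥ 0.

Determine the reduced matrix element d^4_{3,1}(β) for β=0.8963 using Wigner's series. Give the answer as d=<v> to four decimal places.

d^4_{3,1}(β=0.8963) via Wigner's sum:
Half-angle: c=0.901250, s=0.433299. N=√(5040·1·120·6)=1904.940944
The bounds max(0,m−m')=0 and min(l+m,l−m')=1 give 2 terms
  k=0: (−1)^2·1904.9409/(240)·0.9013^6·0.4333^2 = +0.798579
  k=1: (−1)^3·1904.9409/(144)·0.9013^4·0.4333^4 = -0.307646
d^4_{3,1}(0.8963) = +0.798579 -0.307646 = +0.490933

d=0.4909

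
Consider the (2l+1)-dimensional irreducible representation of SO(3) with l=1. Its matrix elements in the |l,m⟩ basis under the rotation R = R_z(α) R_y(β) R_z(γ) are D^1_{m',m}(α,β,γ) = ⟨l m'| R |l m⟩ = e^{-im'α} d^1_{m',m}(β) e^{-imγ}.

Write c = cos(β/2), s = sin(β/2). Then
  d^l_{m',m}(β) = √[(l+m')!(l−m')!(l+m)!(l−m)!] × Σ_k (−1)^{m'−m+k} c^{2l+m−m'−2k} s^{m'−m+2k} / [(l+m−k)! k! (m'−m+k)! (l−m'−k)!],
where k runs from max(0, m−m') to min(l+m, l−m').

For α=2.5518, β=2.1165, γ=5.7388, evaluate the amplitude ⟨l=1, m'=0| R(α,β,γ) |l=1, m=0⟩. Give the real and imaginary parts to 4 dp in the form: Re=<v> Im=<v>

First d^1_{0,0}(β=2.1165), then the phase factors e^{-i(0)α} and e^{-i(0)γ}:
c=cos(2.1165/2)=0.490398, s=sin(2.1165/2)=0.871499; N=√[1·1·1·1]=1.000000
The bounds max(0,m−m')=0 and min(l+m,l−m')=1 give 2 terms
  k=0: (−1)^0·1.0000/(1)·0.4904^2·0.8715^0 = +0.240490
  k=1: (−1)^1·1.0000/(1)·0.4904^0·0.8715^2 = -0.759510
d^1_{0,0}(2.1165) = +0.240490 -0.759510 = -0.519020
Attach z-rotation phases: D = e^{-i(0)(2.5518)}·(-0.519020)·e^{-i(0)(5.7388)} = -0.519020+0.000000i

Re=-0.5190 Im=0.0000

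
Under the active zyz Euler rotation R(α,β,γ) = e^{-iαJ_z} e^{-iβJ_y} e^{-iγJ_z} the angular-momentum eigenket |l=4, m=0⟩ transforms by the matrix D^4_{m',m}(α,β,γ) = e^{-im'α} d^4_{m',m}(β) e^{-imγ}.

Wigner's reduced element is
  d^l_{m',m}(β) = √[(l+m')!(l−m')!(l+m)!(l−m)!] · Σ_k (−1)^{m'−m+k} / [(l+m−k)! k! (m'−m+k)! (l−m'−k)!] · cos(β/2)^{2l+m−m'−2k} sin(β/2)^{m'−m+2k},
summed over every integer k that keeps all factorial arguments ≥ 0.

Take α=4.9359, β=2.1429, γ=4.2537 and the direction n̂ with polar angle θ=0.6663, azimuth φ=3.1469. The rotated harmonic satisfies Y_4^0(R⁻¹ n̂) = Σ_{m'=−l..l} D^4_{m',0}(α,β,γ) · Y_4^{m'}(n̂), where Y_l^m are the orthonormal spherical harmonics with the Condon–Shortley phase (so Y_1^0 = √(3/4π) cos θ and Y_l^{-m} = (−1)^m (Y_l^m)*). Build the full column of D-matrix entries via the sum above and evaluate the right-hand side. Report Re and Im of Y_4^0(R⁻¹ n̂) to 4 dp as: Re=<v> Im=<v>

Re=-0.2911 Im=0.0000

Need the full column D^4_{m',0} for m'=−4..4 at α=4.9359, β=2.1429, γ=4.2537.
cos(β/2)=0.478852, sin(β/2)=0.877896
d^4_{-4,0}: single k=4 term ⇒ +0.261291;  D = +0.163638+0.203706i
d^4_{-3,0}: k∈[3..4] ⇒ +0.201557 -0.677458 = -0.475900;  D = +0.295726-0.372863i
d^4_{-2,0}: k∈[2..4] ⇒ +0.088148 -0.790071 +0.995821 = +0.293898;  D = -0.265019-0.127047i
d^4_{-1,0}: k∈[1..4] ⇒ +0.022666 -0.457089 +1.536329 -0.860631 = +0.241275;  D = +0.053480-0.235274i
d^4_{0,0}: k∈[0..4] ⇒ +0.002764 -0.148666 +1.124291 -1.679500 +0.352812 = -0.348298;  D = -0.348298+0.000000i
d^4_{1,0}: k∈[0..3] ⇒ -0.022666 +0.457089 -1.536329 +0.860631 = -0.241275;  D = -0.053480-0.235274i
d^4_{2,0}: k∈[0..2] ⇒ +0.088148 -0.790071 +0.995821 = +0.293898;  D = -0.265019+0.127047i
d^4_{3,0}: k∈[0..1] ⇒ -0.201557 +0.677458 = +0.475900;  D = -0.295726-0.372863i
d^4_{4,0}: single k=0 term ⇒ +0.261291;  D = +0.163638-0.203706i
Y_4^{m'}(θ=0.6663,φ=3.1469) and Σ D·Y over m':
  (+0.1636+0.2037i)·(+0.0646-0.0014i)  (+0.2957-0.3729i)·(-0.2323+0.0037i)  (-0.2650-0.1270i)·(+0.4250-0.0045i)  (+0.0535-0.2353i)·(-0.3048+0.0016i)  (-0.3483+0.0000i)·(-0.2299+0.0000i)  (-0.0535-0.2353i)·(+0.3048+0.0016i)  (-0.2650+0.1270i)·(+0.4250+0.0045i)  (-0.2957-0.3729i)·(+0.2323+0.0037i)  (+0.1636-0.2037i)·(+0.0646+0.0014i)
Y_4^0(R⁻¹ n̂) = -0.291135+0.000000i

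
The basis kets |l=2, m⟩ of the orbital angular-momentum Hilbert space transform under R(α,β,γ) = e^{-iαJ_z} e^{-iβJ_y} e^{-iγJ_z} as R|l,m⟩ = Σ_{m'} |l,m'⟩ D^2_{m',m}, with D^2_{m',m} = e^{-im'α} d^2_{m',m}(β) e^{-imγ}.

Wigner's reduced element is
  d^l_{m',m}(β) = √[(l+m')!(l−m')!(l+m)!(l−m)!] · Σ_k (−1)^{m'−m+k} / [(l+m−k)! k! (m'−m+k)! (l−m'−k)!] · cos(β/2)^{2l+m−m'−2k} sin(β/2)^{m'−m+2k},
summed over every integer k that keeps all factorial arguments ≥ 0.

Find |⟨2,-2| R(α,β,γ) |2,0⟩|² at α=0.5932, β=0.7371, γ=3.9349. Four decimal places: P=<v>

P=0.0765

D^2_{-2,0}(0.5932,0.7371,3.9349) = e^{-i·-2·0.5932}·d^2_{-2,0}(0.7371)·e^{-i·0·3.9349}. Compute d first:
Half-angle: c=0.932851, s=0.360263. N=√(1·24·2·2)=9.797959
Admissible k: 2..2 (factorial args all ≥0)
  k=2: (−1)^0·9.7980/(4)·0.9329^2·0.3603^2 = +0.276656
d^2_{-2,0}(0.7371) = +0.276656
|D^2_{-2,0}|² = |d^2_{-2,0}(β)|² = (+0.276656)² = 0.076538 (the z-rotation phases have unit modulus)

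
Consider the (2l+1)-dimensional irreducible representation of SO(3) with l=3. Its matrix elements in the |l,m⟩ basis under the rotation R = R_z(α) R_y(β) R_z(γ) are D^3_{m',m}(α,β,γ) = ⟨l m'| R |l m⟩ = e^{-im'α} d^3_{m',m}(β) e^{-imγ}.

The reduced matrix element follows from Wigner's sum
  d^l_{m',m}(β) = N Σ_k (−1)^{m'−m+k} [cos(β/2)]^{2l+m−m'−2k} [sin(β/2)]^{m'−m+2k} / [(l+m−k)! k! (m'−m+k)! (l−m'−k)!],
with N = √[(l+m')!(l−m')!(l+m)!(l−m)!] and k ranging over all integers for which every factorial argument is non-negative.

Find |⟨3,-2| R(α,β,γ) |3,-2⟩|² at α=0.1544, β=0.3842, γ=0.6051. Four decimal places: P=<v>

First d^3_{-2,-2}(β=0.3842), then the phase factors e^{-i(-2)α} and e^{-i(-2)γ}:
With c≡cos(β/2)=0.981605 and s≡sin(β/2)=0.190921, N=[1·120·1·120]^{1/2}=120.000000
k∈{0,1} keeps every argument non-negative
  k=0: (−1)^0·120.0000/(120)·0.9816^6·0.1909^0 = +0.894585
  k=1: (−1)^1·120.0000/(24)·0.9816^4·0.1909^2 = -0.169209
d^3_{-2,-2}(0.3842) = +0.894585 -0.169209 = +0.725376
|D^3_{-2,-2}|² = |d^3_{-2,-2}(β)|² = (+0.725376)² = 0.526171 (the z-rotation phases have unit modulus)

P=0.5262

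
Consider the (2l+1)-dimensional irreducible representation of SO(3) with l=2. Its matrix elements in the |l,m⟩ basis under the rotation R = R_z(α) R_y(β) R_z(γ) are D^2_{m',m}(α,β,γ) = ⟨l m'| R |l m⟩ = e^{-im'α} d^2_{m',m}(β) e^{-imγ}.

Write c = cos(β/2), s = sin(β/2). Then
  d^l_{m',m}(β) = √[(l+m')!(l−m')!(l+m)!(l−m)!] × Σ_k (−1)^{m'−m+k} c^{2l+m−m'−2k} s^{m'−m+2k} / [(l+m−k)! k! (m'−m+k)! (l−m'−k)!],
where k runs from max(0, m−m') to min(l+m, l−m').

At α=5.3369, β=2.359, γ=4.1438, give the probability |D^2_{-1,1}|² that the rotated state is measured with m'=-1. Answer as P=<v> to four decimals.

P=0.1277

D^2_{-1,1}(5.3369,2.359,4.1438) = e^{-i·-1·5.3369}·d^2_{-1,1}(2.359)·e^{-i·1·4.1438}. Compute d first:
Half-angle: c=0.381387, s=0.924415. N=√(1·6·6·1)=6.000000
The bounds max(0,m−m')=2 and min(l+m,l−m')=3 give 2 terms
  k=2: (−1)^0·6.0000/(2)·0.3814^2·0.9244^2 = +0.372896
  k=3: (−1)^1·6.0000/(6)·0.3814^0·0.9244^4 = -0.730245
d^2_{-1,1}(2.359) = +0.372896 -0.730245 = -0.357349
|D^2_{-1,1}|² = |d^2_{-1,1}(β)|² = (-0.357349)² = 0.127699 (the z-rotation phases have unit modulus)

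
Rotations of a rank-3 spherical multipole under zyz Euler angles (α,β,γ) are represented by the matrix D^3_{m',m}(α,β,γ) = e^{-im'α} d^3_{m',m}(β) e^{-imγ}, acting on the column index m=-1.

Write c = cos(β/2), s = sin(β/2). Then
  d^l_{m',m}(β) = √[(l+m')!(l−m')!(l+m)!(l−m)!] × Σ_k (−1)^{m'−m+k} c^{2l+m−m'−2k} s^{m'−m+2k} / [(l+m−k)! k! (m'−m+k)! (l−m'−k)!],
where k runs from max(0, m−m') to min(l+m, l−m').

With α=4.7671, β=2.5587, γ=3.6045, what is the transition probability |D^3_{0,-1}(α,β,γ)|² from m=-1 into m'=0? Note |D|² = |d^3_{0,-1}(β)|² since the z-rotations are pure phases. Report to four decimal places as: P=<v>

First d^3_{0,-1}(β=2.5587), then the phase factors e^{-i(0)α} and e^{-i(-1)γ}:
c=cos(2.5587/2)=0.287338, s=sin(2.5587/2)=0.957829; N=√[6·6·2·24]=41.569219
The bounds max(0,m−m')=0 and min(l+m,l−m')=2 give 3 terms
  k=0: (−1)^1·41.5692/(12)·0.2873^5·0.9578^1 = -0.006499
  k=1: (−1)^2·41.5692/(4)·0.2873^3·0.9578^3 = +0.216648
  k=2: (−1)^3·41.5692/(12)·0.2873^1·0.9578^5 = -0.802461
d^3_{0,-1}(2.5587) = -0.006499 +0.216648 -0.802461 = -0.592312
|D^3_{0,-1}|² = |d^3_{0,-1}(β)|² = (-0.592312)² = 0.350834 (the z-rotation phases have unit modulus)

P=0.3508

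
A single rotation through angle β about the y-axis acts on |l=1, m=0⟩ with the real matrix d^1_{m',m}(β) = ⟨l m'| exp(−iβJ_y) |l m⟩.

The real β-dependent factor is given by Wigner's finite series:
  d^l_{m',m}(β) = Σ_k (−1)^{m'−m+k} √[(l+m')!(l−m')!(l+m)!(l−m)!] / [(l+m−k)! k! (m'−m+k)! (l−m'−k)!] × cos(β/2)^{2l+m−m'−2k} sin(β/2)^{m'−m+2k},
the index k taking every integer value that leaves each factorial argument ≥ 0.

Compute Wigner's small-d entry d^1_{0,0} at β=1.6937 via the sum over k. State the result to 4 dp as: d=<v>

d=-0.1226

d^1_{0,0}(β=1.6937) via Wigner's sum:
c=cos(1.6937/2)=0.662346, s=sin(1.6937/2)=0.749198; N=√[1·1·1·1]=1.000000
The bounds max(0,m−m')=0 and min(l+m,l−m')=1 give 2 terms
  k=0: (−1)^0·1.0000/(1)·0.6623^2·0.7492^0 = +0.438703
  k=1: (−1)^1·1.0000/(1)·0.6623^0·0.7492^2 = -0.561297
d^1_{0,0}(1.6937) = +0.438703 -0.561297 = -0.122594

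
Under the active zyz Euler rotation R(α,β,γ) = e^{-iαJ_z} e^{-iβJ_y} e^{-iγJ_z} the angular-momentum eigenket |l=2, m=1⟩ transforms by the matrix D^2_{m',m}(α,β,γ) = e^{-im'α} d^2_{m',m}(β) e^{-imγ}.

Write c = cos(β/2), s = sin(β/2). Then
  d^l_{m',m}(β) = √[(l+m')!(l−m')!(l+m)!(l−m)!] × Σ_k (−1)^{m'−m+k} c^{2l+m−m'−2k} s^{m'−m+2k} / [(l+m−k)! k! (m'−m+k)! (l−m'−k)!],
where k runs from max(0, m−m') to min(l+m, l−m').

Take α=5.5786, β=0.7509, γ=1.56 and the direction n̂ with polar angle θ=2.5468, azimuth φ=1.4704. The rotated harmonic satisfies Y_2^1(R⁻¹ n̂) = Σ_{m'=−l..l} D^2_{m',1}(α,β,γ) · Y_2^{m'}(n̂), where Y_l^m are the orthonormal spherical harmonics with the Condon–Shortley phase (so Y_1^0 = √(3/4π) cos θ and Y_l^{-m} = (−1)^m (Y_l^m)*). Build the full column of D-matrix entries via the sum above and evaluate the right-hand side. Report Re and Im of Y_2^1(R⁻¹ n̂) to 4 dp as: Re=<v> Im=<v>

Need the full column D^2_{m',1} for m'=−2..2 at α=5.5786, β=0.7509, γ=1.56.
cos(β/2)=0.930343, sin(β/2)=0.366691
d^2_{-2,1}: single k=3 term ⇒ +0.091743;  D = -0.090383-0.015740i
d^2_{-1,1}: k∈[2..3] ⇒ +0.349147 -0.018080 = +0.331067;  D = -0.211702-0.254534i
d^2_{0,1}: k∈[1..2] ⇒ +0.723278 -0.112362 = +0.610915;  D = +0.006596-0.610880i
d^2_{1,1}: k∈[0..1] ⇒ +0.749155 -0.349147 = +0.400008;  D = +0.262368-0.301943i
d^2_{2,1}: single k=0 term ⇒ -0.590554;  D = -0.583849+0.088736i
Y_2^{m'}(θ=2.5468,φ=1.4704) and Σ D·Y over m':
  (-0.0904-0.0157i)·(-0.1188-0.0242i)  (-0.2117-0.2545i)·(-0.0359+0.3567i)  (+0.0066-0.6109i)·(+0.3337+0.0000i)  (+0.2624-0.3019i)·(+0.0359+0.3567i)  (-0.5838+0.0887i)·(-0.1188+0.0242i)
Y_2^1(R⁻¹ n̂) = +0.295357-0.208095i

Re=0.2954 Im=-0.2081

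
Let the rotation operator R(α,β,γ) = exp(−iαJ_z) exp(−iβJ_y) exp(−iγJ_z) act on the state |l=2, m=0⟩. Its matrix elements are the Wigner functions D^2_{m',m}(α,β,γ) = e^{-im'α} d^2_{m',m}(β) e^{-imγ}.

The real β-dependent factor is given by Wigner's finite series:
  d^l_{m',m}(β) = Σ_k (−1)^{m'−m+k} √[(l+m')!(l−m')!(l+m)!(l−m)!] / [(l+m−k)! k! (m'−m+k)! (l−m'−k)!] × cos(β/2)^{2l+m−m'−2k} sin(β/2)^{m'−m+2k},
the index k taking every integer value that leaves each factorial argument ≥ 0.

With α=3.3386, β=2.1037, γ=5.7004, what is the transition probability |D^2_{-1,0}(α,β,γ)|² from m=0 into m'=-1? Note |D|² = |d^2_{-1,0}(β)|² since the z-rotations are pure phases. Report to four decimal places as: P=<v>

P=0.2872

Split into d^2_{-1,0}(β=2.1037) × two z-phases.
c=cos(2.1037/2)=0.495965, s=sin(2.1037/2)=0.868342; N=√[1·6·2·2]=4.898979
k: max(0,(0)−(-1))=1 … min(2+(0),2−(-1))=2
  k=1: (−1)^0·4.8990/(2)·0.4960^3·0.8683^1 = +0.259490
  k=2: (−1)^1·4.8990/(2)·0.4960^1·0.8683^3 = -0.795426
d^2_{-1,0}(2.1037) = +0.259490 -0.795426 = -0.535936
|D^2_{-1,0}|² = |d^2_{-1,0}(β)|² = (-0.535936)² = 0.287227 (the z-rotation phases have unit modulus)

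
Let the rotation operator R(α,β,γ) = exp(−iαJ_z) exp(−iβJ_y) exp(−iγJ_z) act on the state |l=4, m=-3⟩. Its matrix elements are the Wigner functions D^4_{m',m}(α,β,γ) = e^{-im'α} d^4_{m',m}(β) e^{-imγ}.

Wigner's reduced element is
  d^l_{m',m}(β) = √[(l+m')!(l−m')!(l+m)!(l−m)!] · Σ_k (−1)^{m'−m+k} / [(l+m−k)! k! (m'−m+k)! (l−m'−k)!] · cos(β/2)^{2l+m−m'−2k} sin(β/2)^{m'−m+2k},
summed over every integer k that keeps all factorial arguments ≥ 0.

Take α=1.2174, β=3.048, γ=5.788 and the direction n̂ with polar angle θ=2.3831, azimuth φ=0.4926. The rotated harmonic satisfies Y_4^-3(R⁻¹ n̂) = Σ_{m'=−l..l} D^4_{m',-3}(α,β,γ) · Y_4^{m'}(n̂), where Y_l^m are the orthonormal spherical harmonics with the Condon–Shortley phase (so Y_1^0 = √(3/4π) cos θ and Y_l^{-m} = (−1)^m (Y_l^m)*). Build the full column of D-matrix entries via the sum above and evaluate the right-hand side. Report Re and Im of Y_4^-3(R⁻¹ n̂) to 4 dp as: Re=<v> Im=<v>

Need the full column D^4_{m',-3} for m'=−4..4 at α=1.2174, β=3.048, γ=5.788.
cos(β/2)=0.046779, sin(β/2)=0.998905
d^4_{-4,-3}: single k=1 term ⇒ +0.000000;  D = -0.000000-0.000000i
d^4_{-3,-3}: k∈[0..1] ⇒ +0.000000 -0.000000 = -0.000000;  D = +0.000000-0.000000i
d^4_{-2,-3}: k∈[0..1] ⇒ -0.000000 +0.000003 = +0.000003;  D = +0.000001+0.000002i
d^4_{-1,-3}: k∈[0..1] ⇒ +0.000000 -0.000063 = -0.000063;  D = -0.000061+0.000017i
d^4_{0,-3}: k∈[0..1] ⇒ -0.000003 +0.001205 = +0.001202;  D = +0.000102-0.001198i
d^4_{1,-3}: k∈[0..1] ⇒ +0.000063 -0.017255 = -0.017192;  D = +0.015565+0.007302i
d^4_{2,-3}: k∈[0..1] ⇒ -0.001143 +0.173695 = +0.172552;  D = -0.122820+0.121201i
d^4_{3,-3}: k∈[0..1] ⇒ +0.015218 -0.991275 = -0.976058;  D = -0.402775-0.889079i
d^4_{4,-3}: single k=0 term ⇒ -0.131301;  D = -0.130961+0.009442i
Y_4^{m'}(θ=2.3831,φ=0.4926) and Σ D·Y over m':
  (-0.0000-0.0000i)·(-0.0385-0.0912i)  (+0.0000-0.0000i)·(-0.0275+0.2944i)  (+0.0000+0.0000i)·(+0.2351-0.3546i)  (-0.0001+0.0000i)·(-0.1432+0.0769i)  (+0.0001-0.0012i)·(-0.3269+0.0000i)  (+0.0156+0.0073i)·(+0.1432+0.0769i)  (-0.1228+0.1212i)·(+0.2351+0.3546i)  (-0.4028-0.8891i)·(+0.0275+0.2944i)  (-0.1310+0.0094i)·(-0.0385+0.0912i)
Y_4^-3(R⁻¹ n̂) = +0.184643-0.167715i

Re=0.1846 Im=-0.1677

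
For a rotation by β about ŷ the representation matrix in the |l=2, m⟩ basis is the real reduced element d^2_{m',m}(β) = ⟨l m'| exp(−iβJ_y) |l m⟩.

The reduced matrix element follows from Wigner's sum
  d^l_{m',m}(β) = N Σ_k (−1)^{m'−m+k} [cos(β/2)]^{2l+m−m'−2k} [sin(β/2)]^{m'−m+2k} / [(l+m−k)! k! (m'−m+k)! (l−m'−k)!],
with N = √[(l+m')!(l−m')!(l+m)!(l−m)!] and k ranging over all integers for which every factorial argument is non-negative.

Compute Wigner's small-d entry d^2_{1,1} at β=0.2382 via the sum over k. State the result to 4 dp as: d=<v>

d^2_{1,1}(β=0.2382) via Wigner's sum:
Half-angle: c=0.992916, s=0.118819. N=√(6·1·6·1)=6.000000
k: max(0,(1)−(1))=0 … min(2+(1),2−(1))=1
  k=0: (−1)^0·6.0000/(6)·0.9929^4·0.1188^0 = +0.971964
  k=1: (−1)^1·6.0000/(2)·0.9929^2·0.1188^2 = -0.041756
d^2_{1,1}(0.2382) = +0.971964 -0.041756 = +0.930208

d=0.9302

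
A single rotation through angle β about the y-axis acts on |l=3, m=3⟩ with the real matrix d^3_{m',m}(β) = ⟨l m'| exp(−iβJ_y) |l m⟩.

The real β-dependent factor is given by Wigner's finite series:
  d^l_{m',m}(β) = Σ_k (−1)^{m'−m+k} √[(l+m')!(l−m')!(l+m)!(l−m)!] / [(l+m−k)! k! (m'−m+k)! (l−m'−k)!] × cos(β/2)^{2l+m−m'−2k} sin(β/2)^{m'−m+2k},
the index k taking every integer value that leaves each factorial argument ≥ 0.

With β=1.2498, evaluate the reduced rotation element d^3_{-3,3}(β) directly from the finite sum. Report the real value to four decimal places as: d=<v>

d=0.0401

d^3_{-3,3}(β=1.2498) via Wigner's sum:
With c≡cos(β/2)=0.811022 and s≡sin(β/2)=0.585016, N=[1·720·720·1]^{1/2}=720.000000
The bounds max(0,m−m')=6 and min(l+m,l−m')=6 give 1 term
  k=6: (−1)^0·720.0000/(720)·0.8110^0·0.5850^6 = +0.040087
d^3_{-3,3}(1.2498) = +0.040087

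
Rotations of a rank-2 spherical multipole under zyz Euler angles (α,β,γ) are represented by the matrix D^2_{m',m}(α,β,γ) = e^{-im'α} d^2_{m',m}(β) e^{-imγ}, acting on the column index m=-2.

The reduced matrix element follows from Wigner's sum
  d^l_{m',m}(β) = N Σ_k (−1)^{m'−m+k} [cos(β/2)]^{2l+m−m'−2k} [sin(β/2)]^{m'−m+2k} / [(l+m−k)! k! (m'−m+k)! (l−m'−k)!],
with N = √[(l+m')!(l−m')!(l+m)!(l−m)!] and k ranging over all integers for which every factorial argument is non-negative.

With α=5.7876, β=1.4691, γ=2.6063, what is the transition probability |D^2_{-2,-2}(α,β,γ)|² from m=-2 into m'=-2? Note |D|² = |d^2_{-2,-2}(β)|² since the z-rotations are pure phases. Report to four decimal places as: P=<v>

P=0.0920

D^2_{-2,-2}(5.7876,1.4691,2.6063) = e^{-i·-2·5.7876}·d^2_{-2,-2}(1.4691)·e^{-i·-2·2.6063}. Compute d first:
Half-angle: c=0.742132, s=0.670253. N=√(1·24·1·24)=24.000000
k∈{0} keeps every argument non-negative
  k=0: (−1)^0·24.0000/(24)·0.7421^4·0.6703^0 = +0.303337
d^2_{-2,-2}(1.4691) = +0.303337
|D^2_{-2,-2}|² = |d^2_{-2,-2}(β)|² = (+0.303337)² = 0.092013 (the z-rotation phases have unit modulus)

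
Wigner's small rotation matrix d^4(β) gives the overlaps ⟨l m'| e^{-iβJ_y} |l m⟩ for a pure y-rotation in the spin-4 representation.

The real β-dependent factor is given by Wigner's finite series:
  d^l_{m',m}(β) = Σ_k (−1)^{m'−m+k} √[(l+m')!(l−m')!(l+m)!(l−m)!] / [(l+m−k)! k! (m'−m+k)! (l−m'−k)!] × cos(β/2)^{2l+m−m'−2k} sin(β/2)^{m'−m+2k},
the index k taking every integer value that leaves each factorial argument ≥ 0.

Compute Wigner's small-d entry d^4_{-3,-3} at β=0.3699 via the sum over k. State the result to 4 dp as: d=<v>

d=0.6579

d^4_{-3,-3}(β=0.3699) via Wigner's sum:
Half-angle: c=0.982945, s=0.183897. N=√(1·5040·1·5040)=5040.000000
k∈{0,1} keeps every argument non-negative
  k=0: (−1)^0·5040.0000/(5040)·0.9829^8·0.1839^0 = +0.871436
  k=1: (−1)^1·5040.0000/(720)·0.9829^6·0.1839^2 = -0.213514
d^4_{-3,-3}(0.3699) = +0.871436 -0.213514 = +0.657922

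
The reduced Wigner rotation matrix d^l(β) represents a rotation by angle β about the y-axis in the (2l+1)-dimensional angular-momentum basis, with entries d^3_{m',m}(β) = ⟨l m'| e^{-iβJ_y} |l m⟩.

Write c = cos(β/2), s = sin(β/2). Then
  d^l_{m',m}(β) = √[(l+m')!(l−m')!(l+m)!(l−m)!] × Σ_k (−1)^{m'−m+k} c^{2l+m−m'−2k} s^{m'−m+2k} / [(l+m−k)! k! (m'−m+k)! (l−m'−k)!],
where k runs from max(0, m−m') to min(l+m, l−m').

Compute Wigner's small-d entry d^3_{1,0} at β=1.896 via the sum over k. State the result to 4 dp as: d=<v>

d=0.2009

d^3_{1,0}(β=1.896) via Wigner's sum:
c=cos(1.896/2)=0.583309, s=sin(1.896/2)=0.812251; N=√[24·2·6·6]=41.569219
k∈{0,1,2} keeps every argument non-negative
  k=0: (−1)^1·41.5692/(12)·0.5833^5·0.8123^1 = -0.190009
  k=1: (−1)^2·41.5692/(4)·0.5833^3·0.8123^3 = +1.105293
  k=2: (−1)^3·41.5692/(12)·0.5833^1·0.8123^5 = -0.714396
d^3_{1,0}(1.896) = -0.190009 +1.105293 -0.714396 = +0.200888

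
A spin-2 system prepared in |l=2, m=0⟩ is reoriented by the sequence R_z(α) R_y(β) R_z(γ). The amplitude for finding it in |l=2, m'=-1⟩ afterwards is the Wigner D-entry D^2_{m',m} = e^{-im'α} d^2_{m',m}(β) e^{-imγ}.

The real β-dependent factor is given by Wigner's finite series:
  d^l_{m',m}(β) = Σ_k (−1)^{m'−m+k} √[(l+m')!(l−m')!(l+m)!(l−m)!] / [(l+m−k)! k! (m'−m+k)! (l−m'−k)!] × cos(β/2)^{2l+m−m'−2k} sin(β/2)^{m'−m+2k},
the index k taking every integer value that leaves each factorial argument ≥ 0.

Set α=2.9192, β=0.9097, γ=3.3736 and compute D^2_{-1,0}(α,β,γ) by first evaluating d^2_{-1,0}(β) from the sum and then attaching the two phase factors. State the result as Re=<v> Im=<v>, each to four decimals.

Split into d^2_{-1,0}(β=0.9097) × two z-phases.
Half-angle: c=0.898327, s=0.439328. N=√(1·6·2·2)=4.898979
k: max(0,(0)−(-1))=1 … min(2+(0),2−(-1))=2
  k=1: (−1)^0·4.8990/(2)·0.8983^3·0.4393^1 = +0.780131
  k=2: (−1)^1·4.8990/(2)·0.8983^1·0.4393^3 = -0.186584
d^2_{-1,0}(0.9097) = +0.780131 -0.186584 = +0.593546
Phases: e^{-i·(-1)·2.9192}=-0.975373+0.220564i, e^{-i·(0)·3.3736}=+1.000000+0.000000i ⇒ D=-0.578929+0.130915i

Re=-0.5789 Im=0.1309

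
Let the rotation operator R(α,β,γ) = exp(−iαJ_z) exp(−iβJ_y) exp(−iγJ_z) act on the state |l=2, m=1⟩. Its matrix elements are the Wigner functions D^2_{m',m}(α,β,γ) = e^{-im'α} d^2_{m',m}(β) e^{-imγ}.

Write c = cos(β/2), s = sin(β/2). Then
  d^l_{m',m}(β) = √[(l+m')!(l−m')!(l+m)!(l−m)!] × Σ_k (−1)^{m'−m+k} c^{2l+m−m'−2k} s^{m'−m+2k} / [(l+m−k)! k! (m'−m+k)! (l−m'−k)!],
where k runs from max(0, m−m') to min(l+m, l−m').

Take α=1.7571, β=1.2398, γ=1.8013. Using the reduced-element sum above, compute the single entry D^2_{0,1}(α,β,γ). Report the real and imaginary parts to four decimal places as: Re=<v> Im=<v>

First d^2_{0,1}(β=1.2398), then the phase factors e^{-i(0)α} and e^{-i(1)γ}:
c=cos(1.2398/2)=0.813937, s=sin(1.2398/2)=0.580954; N=√[2·2·6·1]=4.898979
k∈{1,2} keeps every argument non-negative
  k=1: (−1)^0·4.8990/(2)·0.8139^3·0.5810^1 = +0.767342
  k=2: (−1)^1·4.8990/(2)·0.8139^1·0.5810^3 = -0.390923
d^2_{0,1}(1.2398) = +0.767342 -0.390923 = +0.376419
Attach z-rotation phases: D = e^{-i(0)(1.7571)}·(+0.376419)·e^{-i(1)(1.8013)} = -0.086000-0.366463i

Re=-0.0860 Im=-0.3665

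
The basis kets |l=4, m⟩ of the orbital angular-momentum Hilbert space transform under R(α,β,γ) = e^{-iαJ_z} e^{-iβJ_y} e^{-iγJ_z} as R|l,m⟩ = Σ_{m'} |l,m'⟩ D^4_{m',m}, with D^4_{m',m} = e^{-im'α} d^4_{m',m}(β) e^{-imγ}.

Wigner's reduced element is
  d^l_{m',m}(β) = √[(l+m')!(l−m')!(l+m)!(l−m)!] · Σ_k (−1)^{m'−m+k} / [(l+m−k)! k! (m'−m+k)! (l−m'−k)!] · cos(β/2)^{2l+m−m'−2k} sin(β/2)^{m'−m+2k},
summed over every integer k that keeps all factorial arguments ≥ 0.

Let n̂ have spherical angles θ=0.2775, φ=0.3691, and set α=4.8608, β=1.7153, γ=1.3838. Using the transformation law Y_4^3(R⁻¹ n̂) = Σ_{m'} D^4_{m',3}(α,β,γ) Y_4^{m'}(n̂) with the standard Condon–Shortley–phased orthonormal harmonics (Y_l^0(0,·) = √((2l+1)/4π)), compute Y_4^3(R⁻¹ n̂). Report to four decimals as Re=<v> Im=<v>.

Need the full column D^4_{m',3} for m'=−4..4 at α=4.8608, β=1.7153, γ=1.3838.
cos(β/2)=0.654217, sin(β/2)=0.756307
d^4_{-4,3}: single k=7 term ⇒ +0.261911;  D = -0.239556+0.105879i
d^4_{-3,3}: k∈[6..7] ⇒ +0.560700 -0.107050 = +0.453650;  D = -0.242728-0.383251i
d^4_{-2,3}: k∈[5..6] ⇒ +0.777752 -0.346476 = +0.431276;  D = +0.326223-0.282095i
d^4_{-1,3}: k∈[4..5] ⇒ +0.792863 -0.635774 = +0.157089;  D = +0.119192+0.102324i
d^4_{0,3}: k∈[3..4] ⇒ +0.613432 -0.819823 = -0.206391;  D = +0.109805-0.174757i
d^4_{1,3}: k∈[2..3] ⇒ +0.355956 -0.792863 = -0.436907;  D = +0.400247+0.175188i
d^4_{2,3}: k∈[1..2] ⇒ +0.145149 -0.581953 = -0.436804;  D = -0.114052+0.421652i
d^4_{3,3}: k∈[0..1] ⇒ +0.033556 -0.313924 = -0.280367;  D = -0.278491-0.032382i
d^4_{4,3}: single k=0 term ⇒ -0.109722;  D = -0.003582-0.109664i
Y_4^{m'}(θ=0.2775,φ=0.3691) and Σ D·Y over m':
  (-0.2396+0.1059i)·(+0.0002-0.0025i)  (-0.2427-0.3833i)·(+0.0111-0.0221i)  (+0.3262-0.2821i)·(+0.1017-0.0925i)  (+0.1192+0.1023i)·(+0.4039-0.1563i)  (+0.1098-0.1748i)·(+0.5496+0.0000i)  (+0.4002+0.1752i)·(-0.4039-0.1563i)  (-0.1141+0.4217i)·(+0.1017+0.0925i)  (-0.2785-0.0324i)·(-0.0111-0.0221i)  (-0.0036-0.1097i)·(+0.0002+0.0025i)
Y_4^3(R⁻¹ n̂) = -0.061670-0.224930i

Re=-0.0617 Im=-0.2249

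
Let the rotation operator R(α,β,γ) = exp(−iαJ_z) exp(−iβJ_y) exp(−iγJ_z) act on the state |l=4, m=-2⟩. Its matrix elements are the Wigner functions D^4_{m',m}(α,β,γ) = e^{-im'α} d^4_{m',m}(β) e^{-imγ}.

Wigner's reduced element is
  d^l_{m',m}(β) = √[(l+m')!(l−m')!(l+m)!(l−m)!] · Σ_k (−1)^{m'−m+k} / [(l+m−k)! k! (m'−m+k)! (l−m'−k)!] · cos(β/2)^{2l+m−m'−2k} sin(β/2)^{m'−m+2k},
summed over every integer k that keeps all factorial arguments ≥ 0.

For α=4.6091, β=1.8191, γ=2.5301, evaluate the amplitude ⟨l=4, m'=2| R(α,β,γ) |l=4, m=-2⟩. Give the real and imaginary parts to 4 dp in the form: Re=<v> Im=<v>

Split into d^4_{2,-2}(β=1.8191) × two z-phases.
With c≡cos(β/2)=0.614101 and s≡sin(β/2)=0.789227, N=[720·2·2·720]^{1/2}=1440.000000
k: max(0,(-2)−(2))=0 … min(4+(-2),4−(2))=2
  k=0: (−1)^4·1440.0000/(96)·0.6141^4·0.7892^4 = +0.827674
  k=1: (−1)^5·1440.0000/(120)·0.6141^2·0.7892^6 = -1.093639
  k=2: (−1)^6·1440.0000/(1440)·0.6141^0·0.7892^8 = +0.150528
d^4_{2,-2}(1.8191) = +0.827674 -1.093639 +0.150528 = -0.115437
Phases: e^{-i·(2)·4.6091}=-0.978739-0.205112i, e^{-i·(-2)·2.5301}=+0.340841-0.940121i ⇒ D=+0.060769-0.098147i

Re=0.0608 Im=-0.0981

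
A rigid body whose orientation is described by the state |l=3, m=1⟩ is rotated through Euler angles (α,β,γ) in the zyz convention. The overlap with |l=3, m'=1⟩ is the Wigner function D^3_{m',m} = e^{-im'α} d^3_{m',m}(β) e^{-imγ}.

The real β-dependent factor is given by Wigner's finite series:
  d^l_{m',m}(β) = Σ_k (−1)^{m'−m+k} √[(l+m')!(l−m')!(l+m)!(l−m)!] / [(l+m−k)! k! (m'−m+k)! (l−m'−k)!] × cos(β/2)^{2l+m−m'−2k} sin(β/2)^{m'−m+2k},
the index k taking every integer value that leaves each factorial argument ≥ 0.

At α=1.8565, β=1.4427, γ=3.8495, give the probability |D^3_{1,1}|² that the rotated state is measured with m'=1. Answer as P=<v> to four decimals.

D^3_{1,1}(1.8565,1.4427,3.8495) = e^{-i·1·1.8565}·d^3_{1,1}(1.4427)·e^{-i·1·3.8495}. Compute d first:
Half-angle: c=0.750915, s=0.660399. N=√(24·2·24·2)=48.000000
Admissible k: 0..2 (factorial args all ≥0)
  k=0: (−1)^0·48.0000/(48)·0.7509^6·0.6604^0 = +0.179285
  k=1: (−1)^1·48.0000/(6)·0.7509^4·0.6604^2 = -1.109342
  k=2: (−1)^2·48.0000/(8)·0.7509^2·0.6604^4 = +0.643514
d^3_{1,1}(1.4427) = +0.179285 -1.109342 +0.643514 = -0.286543
|D^3_{1,1}|² = |d^3_{1,1}(β)|² = (-0.286543)² = 0.082107 (the z-rotation phases have unit modulus)

P=0.0821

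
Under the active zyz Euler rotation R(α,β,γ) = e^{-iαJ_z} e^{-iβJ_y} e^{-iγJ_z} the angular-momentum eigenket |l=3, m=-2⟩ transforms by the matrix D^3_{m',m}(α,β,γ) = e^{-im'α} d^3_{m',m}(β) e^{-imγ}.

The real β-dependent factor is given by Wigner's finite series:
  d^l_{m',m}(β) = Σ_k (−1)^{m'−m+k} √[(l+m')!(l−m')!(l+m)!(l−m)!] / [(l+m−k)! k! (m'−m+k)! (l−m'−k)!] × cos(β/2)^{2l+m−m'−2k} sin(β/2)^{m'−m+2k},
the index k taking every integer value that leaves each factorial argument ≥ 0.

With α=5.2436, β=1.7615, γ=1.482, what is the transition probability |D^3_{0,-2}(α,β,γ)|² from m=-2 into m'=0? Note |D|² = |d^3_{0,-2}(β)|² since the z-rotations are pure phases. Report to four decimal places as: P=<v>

P=0.0626

D^3_{0,-2}(5.2436,1.7615,1.482) = e^{-i·0·5.2436}·d^3_{0,-2}(1.7615)·e^{-i·-2·1.482}. Compute d first:
c=cos(1.7615/2)=0.636573, s=sin(1.7615/2)=0.771217; N=√[6·6·1·120]=65.726707
The bounds max(0,m−m')=0 and min(l+m,l−m')=1 give 2 terms
  k=0: (−1)^2·65.7267/(12)·0.6366^4·0.7712^2 = +0.534941
  k=1: (−1)^3·65.7267/(12)·0.6366^2·0.7712^4 = -0.785167
d^3_{0,-2}(1.7615) = +0.534941 -0.785167 = -0.250226
|D^3_{0,-2}|² = |d^3_{0,-2}(β)|² = (-0.250226)² = 0.062613 (the z-rotation phases have unit modulus)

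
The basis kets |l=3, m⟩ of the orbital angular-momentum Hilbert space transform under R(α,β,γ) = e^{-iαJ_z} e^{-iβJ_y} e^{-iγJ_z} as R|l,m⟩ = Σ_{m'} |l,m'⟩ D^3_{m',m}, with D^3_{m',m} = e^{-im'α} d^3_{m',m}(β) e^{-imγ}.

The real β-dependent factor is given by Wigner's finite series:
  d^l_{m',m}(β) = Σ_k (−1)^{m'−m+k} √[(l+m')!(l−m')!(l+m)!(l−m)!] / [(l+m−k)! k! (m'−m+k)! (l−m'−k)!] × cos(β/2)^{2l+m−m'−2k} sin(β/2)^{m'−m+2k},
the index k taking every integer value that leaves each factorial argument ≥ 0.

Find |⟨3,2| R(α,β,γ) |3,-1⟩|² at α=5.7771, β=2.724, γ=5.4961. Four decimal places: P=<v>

D^3_{2,-1}(5.7771,2.724,5.4961) = e^{-i·2·5.7771}·d^3_{2,-1}(2.724)·e^{-i·-1·5.4961}. Compute d first:
Half-angle: c=0.207283, s=0.978281. N=√(120·1·2·24)=75.894664
k: max(0,(-1)−(2))=0 … min(3+(-1),3−(2))=1
  k=0: (−1)^3·75.8947/(12)·0.2073^3·0.9783^3 = -0.052736
  k=1: (−1)^4·75.8947/(24)·0.2073^1·0.9783^5 = +0.587328
d^3_{2,-1}(2.724) = -0.052736 +0.587328 = +0.534592
|D^3_{2,-1}|² = |d^3_{2,-1}(β)|² = (+0.534592)² = 0.285789 (the z-rotation phases have unit modulus)

P=0.2858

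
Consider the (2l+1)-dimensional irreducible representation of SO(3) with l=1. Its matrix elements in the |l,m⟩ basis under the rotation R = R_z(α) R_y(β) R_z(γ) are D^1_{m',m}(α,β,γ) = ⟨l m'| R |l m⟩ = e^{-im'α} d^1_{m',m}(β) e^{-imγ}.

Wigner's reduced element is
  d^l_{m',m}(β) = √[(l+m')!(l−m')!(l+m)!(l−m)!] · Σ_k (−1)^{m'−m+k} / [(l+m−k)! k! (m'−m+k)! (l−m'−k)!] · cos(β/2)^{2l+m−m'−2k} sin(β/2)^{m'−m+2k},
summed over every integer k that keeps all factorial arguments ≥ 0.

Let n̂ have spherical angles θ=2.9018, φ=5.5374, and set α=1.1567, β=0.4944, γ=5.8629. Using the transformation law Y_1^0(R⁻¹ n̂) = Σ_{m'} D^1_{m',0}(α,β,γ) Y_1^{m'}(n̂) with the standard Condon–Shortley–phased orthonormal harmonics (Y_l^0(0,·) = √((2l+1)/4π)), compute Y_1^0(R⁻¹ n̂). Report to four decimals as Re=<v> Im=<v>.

Re=-0.4357 Im=0.0000

Need the full column D^1_{m',0} for m'=−1..1 at α=1.1567, β=0.4944, γ=5.8629.
cos(β/2)=0.969601, sin(β/2)=0.244690
d^1_{-1,0}: single k=1 term ⇒ +0.335525;  D = +0.135003+0.307166i
d^1_{0,0}: k∈[0..1] ⇒ +0.940127 -0.059873 = +0.880254;  D = +0.880254+0.000000i
d^1_{1,0}: single k=0 term ⇒ -0.335525;  D = -0.135003+0.307166i
Y_1^{m'}(θ=2.9018,φ=5.5374) and Σ D·Y over m':
  (+0.1350+0.3072i)·(+0.0603+0.0557i)  (+0.8803+0.0000i)·(-0.4746+0.0000i)  (-0.1350+0.3072i)·(-0.0603+0.0557i)
Y_1^0(R⁻¹ n̂) = -0.435719+0.000000i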